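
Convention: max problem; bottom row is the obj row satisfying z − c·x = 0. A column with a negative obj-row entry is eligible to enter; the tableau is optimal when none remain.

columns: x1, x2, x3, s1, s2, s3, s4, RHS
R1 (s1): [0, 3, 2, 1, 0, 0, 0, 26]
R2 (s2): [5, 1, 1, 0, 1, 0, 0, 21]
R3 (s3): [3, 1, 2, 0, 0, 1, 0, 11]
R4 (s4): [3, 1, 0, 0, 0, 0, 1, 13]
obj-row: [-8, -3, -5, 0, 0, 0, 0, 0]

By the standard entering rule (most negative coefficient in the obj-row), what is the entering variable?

Negative obj-row entries: x1: -8, x2: -3, x3: -5.
The most negative is -8 in column x1, so x1 enters.

x1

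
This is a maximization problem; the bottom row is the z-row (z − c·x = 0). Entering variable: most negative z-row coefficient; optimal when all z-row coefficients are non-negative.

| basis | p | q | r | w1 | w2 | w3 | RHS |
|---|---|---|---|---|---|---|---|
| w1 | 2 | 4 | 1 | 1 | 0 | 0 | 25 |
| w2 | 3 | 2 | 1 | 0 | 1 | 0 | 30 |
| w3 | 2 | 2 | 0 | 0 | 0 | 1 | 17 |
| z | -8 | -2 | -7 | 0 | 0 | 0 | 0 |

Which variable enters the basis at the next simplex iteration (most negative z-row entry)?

Negative z-row entries: p: -8, q: -2, r: -7.
The most negative is -8 in column p, so p enters.

p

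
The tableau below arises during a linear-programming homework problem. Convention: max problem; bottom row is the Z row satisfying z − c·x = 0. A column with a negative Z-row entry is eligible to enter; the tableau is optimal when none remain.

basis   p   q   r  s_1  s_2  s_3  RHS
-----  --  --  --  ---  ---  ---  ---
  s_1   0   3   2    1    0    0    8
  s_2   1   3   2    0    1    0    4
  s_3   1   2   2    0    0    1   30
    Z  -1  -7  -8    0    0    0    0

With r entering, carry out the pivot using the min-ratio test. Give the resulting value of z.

Ratio test on column r — row 1: 8/2 = 4; row 2: 4/2 = 2; row 3: 30/2 = 15. Minimum is 2 at row 2 (s_2 leaves); pivot element 2.
Pivot on row 2; the Z-row RHS becomes 0 − (-8)·2 = 16.

16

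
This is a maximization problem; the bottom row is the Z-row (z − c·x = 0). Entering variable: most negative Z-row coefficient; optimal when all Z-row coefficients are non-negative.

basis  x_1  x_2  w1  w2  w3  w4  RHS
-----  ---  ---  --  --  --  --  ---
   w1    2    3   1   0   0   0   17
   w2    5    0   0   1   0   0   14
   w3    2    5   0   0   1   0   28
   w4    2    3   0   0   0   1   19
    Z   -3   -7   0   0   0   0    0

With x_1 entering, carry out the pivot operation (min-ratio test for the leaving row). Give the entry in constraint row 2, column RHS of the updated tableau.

14/5

Ratio test on column x_1 — row 1: 17/2 = 17/2; row 2: 14/5 = 14/5; row 3: 28/2 = 14; row 4: 19/2 = 19/2. Minimum is 14/5 at row 2 (w2 leaves); pivot element 5.
Divide row 2 by 5; eliminate column x_1 from the other rows.
In the new row 2, the RHS entry is the old entry divided by the pivot: 14/5 = 14/5.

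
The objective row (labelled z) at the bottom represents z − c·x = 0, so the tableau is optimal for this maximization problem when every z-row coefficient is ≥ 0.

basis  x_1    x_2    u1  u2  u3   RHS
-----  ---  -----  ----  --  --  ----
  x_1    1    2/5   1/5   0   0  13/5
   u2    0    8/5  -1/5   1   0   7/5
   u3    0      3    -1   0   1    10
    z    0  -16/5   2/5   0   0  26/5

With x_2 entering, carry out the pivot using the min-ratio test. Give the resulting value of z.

Ratio test on column x_2 — row 1: (13/5)/(2/5) = 13/2; row 2: (7/5)/(8/5) = 7/8; row 3: 10/3 = 10/3. Minimum is 7/8 at row 2 (u2 leaves); pivot element 8/5.
Pivot on row 2; the z-row RHS becomes 26/5 − (-16/5)·(7/8) = 8.

8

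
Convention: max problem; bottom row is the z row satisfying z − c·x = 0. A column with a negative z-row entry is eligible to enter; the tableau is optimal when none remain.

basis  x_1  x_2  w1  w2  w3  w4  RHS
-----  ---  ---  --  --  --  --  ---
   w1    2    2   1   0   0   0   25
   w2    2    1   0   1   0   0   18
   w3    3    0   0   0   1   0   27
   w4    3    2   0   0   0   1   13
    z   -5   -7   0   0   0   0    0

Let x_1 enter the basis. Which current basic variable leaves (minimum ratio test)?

w4

Column x_1 entries and ratios — w1: 25/2 = 25/2; w2: 18/2 = 9; w3: 27/3 = 9; w4: 13/3 = 13/3.
Smallest ratio is 13/3 in the row of w4, so w4 leaves.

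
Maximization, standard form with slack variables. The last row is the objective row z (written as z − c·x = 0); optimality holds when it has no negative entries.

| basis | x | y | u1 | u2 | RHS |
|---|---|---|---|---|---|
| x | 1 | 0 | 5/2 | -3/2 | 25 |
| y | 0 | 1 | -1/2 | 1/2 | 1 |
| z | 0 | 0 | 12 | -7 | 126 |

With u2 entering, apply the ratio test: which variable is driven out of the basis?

Column u2 entries and ratios — x: -3/2 ≤ 0, skip; y: 1/(1/2) = 2.
Smallest ratio is 2 in the row of y, so y leaves.

y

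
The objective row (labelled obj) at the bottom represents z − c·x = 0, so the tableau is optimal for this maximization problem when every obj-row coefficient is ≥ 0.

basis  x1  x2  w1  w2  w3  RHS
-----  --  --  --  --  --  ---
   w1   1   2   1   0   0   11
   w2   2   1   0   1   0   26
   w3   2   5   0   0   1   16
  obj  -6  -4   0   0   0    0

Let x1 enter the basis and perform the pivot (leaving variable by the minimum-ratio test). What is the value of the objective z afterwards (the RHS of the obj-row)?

48

Ratio test on column x1 — row 1: 11/1 = 11; row 2: 26/2 = 13; row 3: 16/2 = 8. Minimum is 8 at row 3 (w3 leaves); pivot element 2.
Pivot on row 3; the obj-row RHS becomes 0 − (-6)·8 = 48.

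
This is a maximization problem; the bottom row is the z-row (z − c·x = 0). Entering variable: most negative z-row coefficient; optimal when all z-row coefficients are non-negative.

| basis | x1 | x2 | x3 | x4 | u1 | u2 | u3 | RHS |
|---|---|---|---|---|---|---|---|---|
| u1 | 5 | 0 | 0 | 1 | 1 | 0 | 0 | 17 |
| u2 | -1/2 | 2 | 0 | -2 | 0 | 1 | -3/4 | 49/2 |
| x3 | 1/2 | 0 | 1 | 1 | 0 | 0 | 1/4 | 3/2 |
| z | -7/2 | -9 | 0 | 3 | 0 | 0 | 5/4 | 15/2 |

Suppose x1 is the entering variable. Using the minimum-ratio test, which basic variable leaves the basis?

Column x1 entries and ratios — u1: 17/5 = 17/5; u2: -1/2 ≤ 0, skip; x3: (3/2)/(1/2) = 3.
Smallest ratio is 3 in the row of x3, so x3 leaves.

x3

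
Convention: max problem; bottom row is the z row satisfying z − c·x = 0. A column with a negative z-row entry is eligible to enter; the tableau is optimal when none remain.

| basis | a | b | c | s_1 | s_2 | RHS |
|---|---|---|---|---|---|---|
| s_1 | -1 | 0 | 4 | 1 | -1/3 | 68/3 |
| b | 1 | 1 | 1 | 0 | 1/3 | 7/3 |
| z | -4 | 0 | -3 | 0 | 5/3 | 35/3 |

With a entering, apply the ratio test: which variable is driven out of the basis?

b

Column a entries and ratios — s_1: -1 ≤ 0, skip; b: (7/3)/1 = 7/3.
Smallest ratio is 7/3 in the row of b, so b leaves.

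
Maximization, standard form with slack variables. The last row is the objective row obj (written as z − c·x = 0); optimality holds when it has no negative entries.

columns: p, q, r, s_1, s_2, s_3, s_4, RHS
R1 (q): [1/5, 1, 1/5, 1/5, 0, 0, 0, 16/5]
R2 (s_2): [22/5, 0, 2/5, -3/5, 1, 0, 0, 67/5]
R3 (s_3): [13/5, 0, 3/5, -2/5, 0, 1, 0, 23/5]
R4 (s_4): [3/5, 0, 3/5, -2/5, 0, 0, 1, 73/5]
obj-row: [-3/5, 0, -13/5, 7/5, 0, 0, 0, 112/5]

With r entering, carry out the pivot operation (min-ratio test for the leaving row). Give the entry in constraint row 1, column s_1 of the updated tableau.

Ratio test on column r — row 1: (16/5)/(1/5) = 16; row 2: (67/5)/(2/5) = 67/2; row 3: (23/5)/(3/5) = 23/3; row 4: (73/5)/(3/5) = 73/3. Minimum is 23/3 at row 3 (s_3 leaves); pivot element 3/5.
Divide row 3 by 3/5; eliminate column r from the other rows.
Row 1 update in column s_1: 1/5 − (1/5)·(-2/3) = 1/3.

1/3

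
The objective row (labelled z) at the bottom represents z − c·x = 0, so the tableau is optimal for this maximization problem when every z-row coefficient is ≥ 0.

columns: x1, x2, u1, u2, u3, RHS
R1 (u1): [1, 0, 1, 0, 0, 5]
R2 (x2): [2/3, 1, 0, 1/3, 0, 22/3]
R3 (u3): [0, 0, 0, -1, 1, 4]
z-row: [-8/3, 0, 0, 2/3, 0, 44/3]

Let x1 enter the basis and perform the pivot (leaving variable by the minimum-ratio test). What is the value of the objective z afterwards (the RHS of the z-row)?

Ratio test on column x1 — row 1: 5/1 = 5; row 2: (22/3)/(2/3) = 11; row 3: entry 0 ≤ 0. Minimum is 5 at row 1 (u1 leaves); pivot element 1.
Pivot on row 1; the z-row RHS becomes 44/3 − (-8/3)·5 = 28.

28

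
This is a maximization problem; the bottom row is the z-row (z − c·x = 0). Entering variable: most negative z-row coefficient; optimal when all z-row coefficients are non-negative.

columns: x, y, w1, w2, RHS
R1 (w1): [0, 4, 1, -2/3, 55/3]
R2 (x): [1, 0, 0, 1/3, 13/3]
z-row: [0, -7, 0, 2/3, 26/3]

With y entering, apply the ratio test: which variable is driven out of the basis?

Column y entries and ratios — w1: (55/3)/4 = 55/12; x: 0 ≤ 0, skip.
Smallest ratio is 55/12 in the row of w1, so w1 leaves.

w1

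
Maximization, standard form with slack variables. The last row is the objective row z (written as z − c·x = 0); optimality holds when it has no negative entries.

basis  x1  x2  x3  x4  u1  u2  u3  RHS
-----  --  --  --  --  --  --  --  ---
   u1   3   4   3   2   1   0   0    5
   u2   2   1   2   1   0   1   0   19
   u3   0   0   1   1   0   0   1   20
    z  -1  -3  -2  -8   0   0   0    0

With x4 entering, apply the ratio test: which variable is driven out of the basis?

Column x4 entries and ratios — u1: 5/2 = 5/2; u2: 19/1 = 19; u3: 20/1 = 20.
Smallest ratio is 5/2 in the row of u1, so u1 leaves.

u1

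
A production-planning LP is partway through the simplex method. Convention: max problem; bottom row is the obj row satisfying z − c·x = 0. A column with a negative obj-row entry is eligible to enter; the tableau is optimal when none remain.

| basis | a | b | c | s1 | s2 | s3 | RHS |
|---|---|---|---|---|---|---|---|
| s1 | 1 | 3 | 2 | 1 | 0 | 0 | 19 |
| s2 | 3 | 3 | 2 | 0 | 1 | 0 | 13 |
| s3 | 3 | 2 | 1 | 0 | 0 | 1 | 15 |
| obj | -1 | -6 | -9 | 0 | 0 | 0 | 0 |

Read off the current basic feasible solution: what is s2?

s2 is basic (row 2); its value is the RHS of that row, 13.

13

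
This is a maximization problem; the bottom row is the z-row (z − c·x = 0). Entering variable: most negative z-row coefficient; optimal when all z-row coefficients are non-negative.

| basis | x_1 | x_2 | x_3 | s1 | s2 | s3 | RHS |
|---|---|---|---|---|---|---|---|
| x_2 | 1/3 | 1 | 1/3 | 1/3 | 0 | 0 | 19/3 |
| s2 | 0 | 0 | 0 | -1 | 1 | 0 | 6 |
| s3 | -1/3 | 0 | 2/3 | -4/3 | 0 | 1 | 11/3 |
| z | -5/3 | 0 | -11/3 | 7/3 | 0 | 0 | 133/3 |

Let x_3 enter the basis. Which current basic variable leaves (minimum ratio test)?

s3

Column x_3 entries and ratios — x_2: (19/3)/(1/3) = 19; s2: 0 ≤ 0, skip; s3: (11/3)/(2/3) = 11/2.
Smallest ratio is 11/2 in the row of s3, so s3 leaves.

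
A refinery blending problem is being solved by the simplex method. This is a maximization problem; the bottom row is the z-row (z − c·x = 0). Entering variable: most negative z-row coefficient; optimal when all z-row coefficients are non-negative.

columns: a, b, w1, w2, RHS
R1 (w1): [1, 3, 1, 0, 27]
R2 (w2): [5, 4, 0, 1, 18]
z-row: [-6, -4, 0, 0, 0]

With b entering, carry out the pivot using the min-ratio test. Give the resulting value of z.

18

Ratio test on column b — row 1: 27/3 = 9; row 2: 18/4 = 9/2. Minimum is 9/2 at row 2 (w2 leaves); pivot element 4.
Pivot on row 2; the z-row RHS becomes 0 − (-4)·(9/2) = 18.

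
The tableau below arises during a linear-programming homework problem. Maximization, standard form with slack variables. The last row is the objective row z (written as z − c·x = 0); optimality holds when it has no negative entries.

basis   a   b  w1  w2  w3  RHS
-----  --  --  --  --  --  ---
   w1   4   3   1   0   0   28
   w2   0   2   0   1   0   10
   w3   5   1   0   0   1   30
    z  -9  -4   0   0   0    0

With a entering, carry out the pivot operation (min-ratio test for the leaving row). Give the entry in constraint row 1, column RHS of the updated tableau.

4

Ratio test on column a — row 1: 28/4 = 7; row 2: entry 0 ≤ 0; row 3: 30/5 = 6. Minimum is 6 at row 3 (w3 leaves); pivot element 5.
Divide row 3 by 5; eliminate column a from the other rows.
Row 1 update in column RHS: 28 − 4·6 = 4.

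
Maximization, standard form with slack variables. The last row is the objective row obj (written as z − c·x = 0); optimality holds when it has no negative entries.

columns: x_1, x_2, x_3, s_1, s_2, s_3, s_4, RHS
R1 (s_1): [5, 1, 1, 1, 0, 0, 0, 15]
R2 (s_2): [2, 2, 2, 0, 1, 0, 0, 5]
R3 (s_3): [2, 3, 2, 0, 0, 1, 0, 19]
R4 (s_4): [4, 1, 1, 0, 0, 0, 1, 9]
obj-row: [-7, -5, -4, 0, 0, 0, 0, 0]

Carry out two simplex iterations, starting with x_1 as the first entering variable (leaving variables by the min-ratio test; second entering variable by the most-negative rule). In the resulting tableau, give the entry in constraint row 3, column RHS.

Ratio test on column x_1 — row 1: 15/5 = 3; row 2: 5/2 = 5/2; row 3: 19/2 = 19/2; row 4: 9/4 = 9/4. Minimum is 9/4 at row 4 (s_4 leaves); pivot element 4.
Divide row 4 by 4; eliminate column x_1 from the other rows.
Second iteration: most negative obj-row entry is -13/4 in column x_2, so x_2 enters.
Ratio test on column x_2 — row 1: entry -1/4 ≤ 0; row 2: (1/2)/(3/2) = 1/3; row 3: (29/2)/(5/2) = 29/5; row 4: (9/4)/(1/4) = 9. Minimum is 1/3 at row 2 (s_2 leaves); pivot element 3/2.
Divide row 2 by 3/2; eliminate column x_2 from the other rows.
After both pivots, the entry at constraint row 3, column RHS is 41/3.

41/3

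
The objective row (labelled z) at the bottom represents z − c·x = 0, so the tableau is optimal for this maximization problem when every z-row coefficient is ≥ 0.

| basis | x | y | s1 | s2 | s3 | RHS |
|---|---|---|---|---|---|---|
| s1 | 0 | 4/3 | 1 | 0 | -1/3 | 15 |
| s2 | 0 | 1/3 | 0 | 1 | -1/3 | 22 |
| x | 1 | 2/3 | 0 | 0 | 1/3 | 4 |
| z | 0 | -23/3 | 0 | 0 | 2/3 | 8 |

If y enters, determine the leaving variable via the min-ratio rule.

Column y entries and ratios — s1: 15/(4/3) = 45/4; s2: 22/(1/3) = 66; x: 4/(2/3) = 6.
Smallest ratio is 6 in the row of x, so x leaves.

x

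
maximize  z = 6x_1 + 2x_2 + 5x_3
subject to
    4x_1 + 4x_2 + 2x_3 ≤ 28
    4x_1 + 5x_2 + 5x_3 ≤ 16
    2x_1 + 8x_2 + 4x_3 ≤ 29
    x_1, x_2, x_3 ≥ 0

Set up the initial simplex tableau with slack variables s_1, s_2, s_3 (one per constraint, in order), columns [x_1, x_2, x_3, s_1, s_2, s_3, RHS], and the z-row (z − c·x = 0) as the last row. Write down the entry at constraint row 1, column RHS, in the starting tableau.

The RHS of constraint 1 is b_1 = 28.

28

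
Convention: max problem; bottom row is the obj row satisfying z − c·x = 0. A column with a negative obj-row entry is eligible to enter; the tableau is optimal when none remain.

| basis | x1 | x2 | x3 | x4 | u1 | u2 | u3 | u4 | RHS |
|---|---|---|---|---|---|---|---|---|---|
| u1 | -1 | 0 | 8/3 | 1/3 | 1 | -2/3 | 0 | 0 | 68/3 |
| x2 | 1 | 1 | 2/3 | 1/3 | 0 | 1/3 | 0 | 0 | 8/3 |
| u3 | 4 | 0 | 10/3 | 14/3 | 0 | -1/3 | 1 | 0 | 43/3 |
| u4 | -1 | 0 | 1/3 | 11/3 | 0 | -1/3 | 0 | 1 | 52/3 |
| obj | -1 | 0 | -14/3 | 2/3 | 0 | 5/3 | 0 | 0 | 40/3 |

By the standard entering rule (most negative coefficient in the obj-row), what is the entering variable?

x3

Negative obj-row entries: x1: -1, x3: -14/3.
The most negative is -14/3 in column x3, so x3 enters.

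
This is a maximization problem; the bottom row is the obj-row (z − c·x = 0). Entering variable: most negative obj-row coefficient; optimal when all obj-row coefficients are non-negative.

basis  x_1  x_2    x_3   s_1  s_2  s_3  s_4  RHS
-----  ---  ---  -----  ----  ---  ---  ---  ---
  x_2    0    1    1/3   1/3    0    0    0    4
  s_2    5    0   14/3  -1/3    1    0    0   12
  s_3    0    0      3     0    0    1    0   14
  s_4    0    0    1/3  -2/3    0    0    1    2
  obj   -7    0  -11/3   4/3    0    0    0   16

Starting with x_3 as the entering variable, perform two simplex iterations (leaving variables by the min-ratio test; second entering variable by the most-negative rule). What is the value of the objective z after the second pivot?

164/5

Ratio test on column x_3 — row 1: 4/(1/3) = 12; row 2: 12/(14/3) = 18/7; row 3: 14/3 = 14/3; row 4: 2/(1/3) = 6. Minimum is 18/7 at row 2 (s_2 leaves); pivot element 14/3.
Pivot on row 2; the obj-row RHS becomes 16 − (-11/3)·(18/7) = 178/7.
Next entering variable (most negative obj-row entry -43/14): x_1.
Ratio test on column x_1 — row 1: entry -5/14 ≤ 0; row 2: (18/7)/(15/14) = 12/5; row 3: entry -45/14 ≤ 0; row 4: entry -5/14 ≤ 0. Minimum is 12/5 at row 2 (x_3 leaves); pivot element 15/14.
After the second pivot the obj-row RHS is 178/7 − (-43/14)·(12/5) = 164/5.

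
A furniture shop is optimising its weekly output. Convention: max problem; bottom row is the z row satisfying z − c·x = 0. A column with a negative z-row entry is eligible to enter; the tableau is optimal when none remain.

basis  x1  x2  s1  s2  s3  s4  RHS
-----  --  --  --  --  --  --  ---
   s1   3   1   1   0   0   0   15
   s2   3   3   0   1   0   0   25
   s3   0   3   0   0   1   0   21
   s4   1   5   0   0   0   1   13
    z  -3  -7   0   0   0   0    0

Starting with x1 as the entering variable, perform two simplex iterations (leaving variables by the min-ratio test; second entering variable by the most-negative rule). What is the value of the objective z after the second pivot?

177/7

Ratio test on column x1 — row 1: 15/3 = 5; row 2: 25/3 = 25/3; row 3: entry 0 ≤ 0; row 4: 13/1 = 13. Minimum is 5 at row 1 (s1 leaves); pivot element 3.
Pivot on row 1; the z-row RHS becomes 0 − (-3)·5 = 15.
Next entering variable (most negative z-row entry -6): x2.
Ratio test on column x2 — row 1: 5/(1/3) = 15; row 2: 10/2 = 5; row 3: 21/3 = 7; row 4: 8/(14/3) = 12/7. Minimum is 12/7 at row 4 (s4 leaves); pivot element 14/3.
After the second pivot the z-row RHS is 15 − (-6)·(12/7) = 177/7.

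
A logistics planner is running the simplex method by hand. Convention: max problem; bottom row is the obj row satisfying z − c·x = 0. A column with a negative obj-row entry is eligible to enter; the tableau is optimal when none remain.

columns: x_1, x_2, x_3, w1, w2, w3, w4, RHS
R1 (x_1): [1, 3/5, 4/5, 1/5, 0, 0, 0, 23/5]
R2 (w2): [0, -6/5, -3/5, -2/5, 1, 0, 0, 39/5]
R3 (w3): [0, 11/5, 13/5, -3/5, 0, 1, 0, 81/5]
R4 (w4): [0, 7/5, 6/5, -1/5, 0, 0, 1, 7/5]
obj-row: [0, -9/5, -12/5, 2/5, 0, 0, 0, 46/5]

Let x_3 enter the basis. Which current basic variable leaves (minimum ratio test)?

w4

Column x_3 entries and ratios — x_1: (23/5)/(4/5) = 23/4; w2: -3/5 ≤ 0, skip; w3: (81/5)/(13/5) = 81/13; w4: (7/5)/(6/5) = 7/6.
Smallest ratio is 7/6 in the row of w4, so w4 leaves.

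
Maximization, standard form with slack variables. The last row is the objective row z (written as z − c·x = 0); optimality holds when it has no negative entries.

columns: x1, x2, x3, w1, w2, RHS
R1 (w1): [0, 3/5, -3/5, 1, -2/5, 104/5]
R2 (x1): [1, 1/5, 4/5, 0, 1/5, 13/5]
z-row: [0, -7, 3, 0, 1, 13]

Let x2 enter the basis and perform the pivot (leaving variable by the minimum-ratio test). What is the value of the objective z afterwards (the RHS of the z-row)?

104

Ratio test on column x2 — row 1: (104/5)/(3/5) = 104/3; row 2: (13/5)/(1/5) = 13. Minimum is 13 at row 2 (x1 leaves); pivot element 1/5.
Pivot on row 2; the z-row RHS becomes 13 − (-7)·13 = 104.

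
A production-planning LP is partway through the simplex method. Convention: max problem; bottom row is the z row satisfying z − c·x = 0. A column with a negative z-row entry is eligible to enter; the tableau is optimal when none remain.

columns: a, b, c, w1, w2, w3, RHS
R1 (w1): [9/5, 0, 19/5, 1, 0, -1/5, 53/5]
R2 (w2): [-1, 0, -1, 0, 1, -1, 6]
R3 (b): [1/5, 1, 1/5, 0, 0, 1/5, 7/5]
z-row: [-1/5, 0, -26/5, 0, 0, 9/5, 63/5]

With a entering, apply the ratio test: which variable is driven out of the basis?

w1

Column a entries and ratios — w1: (53/5)/(9/5) = 53/9; w2: -1 ≤ 0, skip; b: (7/5)/(1/5) = 7.
Smallest ratio is 53/9 in the row of w1, so w1 leaves.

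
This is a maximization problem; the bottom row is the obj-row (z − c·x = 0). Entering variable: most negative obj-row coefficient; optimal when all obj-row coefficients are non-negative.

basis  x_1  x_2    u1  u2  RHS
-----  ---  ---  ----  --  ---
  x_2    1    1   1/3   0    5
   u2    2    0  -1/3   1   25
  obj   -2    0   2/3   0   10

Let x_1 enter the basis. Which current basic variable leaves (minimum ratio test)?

x_2

Column x_1 entries and ratios — x_2: 5/1 = 5; u2: 25/2 = 25/2.
Smallest ratio is 5 in the row of x_2, so x_2 leaves.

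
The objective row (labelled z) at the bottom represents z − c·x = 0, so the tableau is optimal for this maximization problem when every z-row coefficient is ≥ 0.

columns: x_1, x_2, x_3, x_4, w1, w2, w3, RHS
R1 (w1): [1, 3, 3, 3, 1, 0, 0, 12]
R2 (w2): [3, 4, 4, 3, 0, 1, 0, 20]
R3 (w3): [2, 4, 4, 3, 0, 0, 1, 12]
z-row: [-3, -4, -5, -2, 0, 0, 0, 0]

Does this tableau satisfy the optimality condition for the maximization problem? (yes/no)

no

The z-row has a negative entry -5 in column x_3, so it is not optimal.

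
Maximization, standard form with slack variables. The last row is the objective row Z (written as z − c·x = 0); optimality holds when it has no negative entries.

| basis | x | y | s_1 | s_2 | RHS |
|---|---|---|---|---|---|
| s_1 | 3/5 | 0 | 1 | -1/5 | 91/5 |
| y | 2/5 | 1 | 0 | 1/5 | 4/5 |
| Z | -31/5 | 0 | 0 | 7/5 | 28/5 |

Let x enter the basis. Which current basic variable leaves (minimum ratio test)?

y

Column x entries and ratios — s_1: (91/5)/(3/5) = 91/3; y: (4/5)/(2/5) = 2.
Smallest ratio is 2 in the row of y, so y leaves.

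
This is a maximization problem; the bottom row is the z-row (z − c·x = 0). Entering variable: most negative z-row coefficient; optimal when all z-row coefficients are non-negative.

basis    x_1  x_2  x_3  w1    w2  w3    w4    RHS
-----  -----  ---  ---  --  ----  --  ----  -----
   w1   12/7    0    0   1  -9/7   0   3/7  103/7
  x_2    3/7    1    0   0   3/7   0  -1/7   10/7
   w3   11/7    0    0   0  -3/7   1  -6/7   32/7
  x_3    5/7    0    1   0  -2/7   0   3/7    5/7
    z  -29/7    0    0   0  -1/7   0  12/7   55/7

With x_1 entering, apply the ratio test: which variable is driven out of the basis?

x_3

Column x_1 entries and ratios — w1: (103/7)/(12/7) = 103/12; x_2: (10/7)/(3/7) = 10/3; w3: (32/7)/(11/7) = 32/11; x_3: (5/7)/(5/7) = 1.
Smallest ratio is 1 in the row of x_3, so x_3 leaves.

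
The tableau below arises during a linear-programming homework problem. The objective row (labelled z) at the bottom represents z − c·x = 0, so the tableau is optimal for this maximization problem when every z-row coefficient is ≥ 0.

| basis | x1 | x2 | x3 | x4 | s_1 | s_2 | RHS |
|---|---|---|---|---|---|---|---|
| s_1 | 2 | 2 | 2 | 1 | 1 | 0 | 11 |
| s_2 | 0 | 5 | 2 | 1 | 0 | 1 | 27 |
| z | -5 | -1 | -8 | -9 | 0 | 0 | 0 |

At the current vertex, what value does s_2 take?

27

s_2 is basic (row 2); its value is the RHS of that row, 27.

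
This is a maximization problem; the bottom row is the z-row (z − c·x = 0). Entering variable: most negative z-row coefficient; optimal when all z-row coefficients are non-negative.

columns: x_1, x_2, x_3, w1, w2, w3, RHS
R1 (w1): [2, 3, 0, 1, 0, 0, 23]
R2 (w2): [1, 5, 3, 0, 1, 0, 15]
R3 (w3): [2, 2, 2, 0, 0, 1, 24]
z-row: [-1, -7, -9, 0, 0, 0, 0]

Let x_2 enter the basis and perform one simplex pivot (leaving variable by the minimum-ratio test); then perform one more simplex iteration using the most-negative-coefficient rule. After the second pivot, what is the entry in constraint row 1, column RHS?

23

Ratio test on column x_2 — row 1: 23/3 = 23/3; row 2: 15/5 = 3; row 3: 24/2 = 12. Minimum is 3 at row 2 (w2 leaves); pivot element 5.
Divide row 2 by 5; eliminate column x_2 from the other rows.
Second iteration: most negative z-row entry is -24/5 in column x_3, so x_3 enters.
Ratio test on column x_3 — row 1: entry -9/5 ≤ 0; row 2: 3/(3/5) = 5; row 3: 18/(4/5) = 45/2. Minimum is 5 at row 2 (x_2 leaves); pivot element 3/5.
Divide row 2 by 3/5; eliminate column x_3 from the other rows.
After both pivots, the entry at constraint row 1, column RHS is 23.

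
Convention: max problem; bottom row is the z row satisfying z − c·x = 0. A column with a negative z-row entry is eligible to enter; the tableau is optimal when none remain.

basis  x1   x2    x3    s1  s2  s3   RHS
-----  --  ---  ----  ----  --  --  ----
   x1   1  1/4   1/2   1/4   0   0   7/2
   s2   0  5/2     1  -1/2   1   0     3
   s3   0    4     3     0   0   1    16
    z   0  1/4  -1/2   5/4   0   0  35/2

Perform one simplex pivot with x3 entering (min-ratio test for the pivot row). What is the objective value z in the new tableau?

19

Ratio test on column x3 — row 1: (7/2)/(1/2) = 7; row 2: 3/1 = 3; row 3: 16/3 = 16/3. Minimum is 3 at row 2 (s2 leaves); pivot element 1.
Pivot on row 2; the z-row RHS becomes 35/2 − (-1/2)·3 = 19.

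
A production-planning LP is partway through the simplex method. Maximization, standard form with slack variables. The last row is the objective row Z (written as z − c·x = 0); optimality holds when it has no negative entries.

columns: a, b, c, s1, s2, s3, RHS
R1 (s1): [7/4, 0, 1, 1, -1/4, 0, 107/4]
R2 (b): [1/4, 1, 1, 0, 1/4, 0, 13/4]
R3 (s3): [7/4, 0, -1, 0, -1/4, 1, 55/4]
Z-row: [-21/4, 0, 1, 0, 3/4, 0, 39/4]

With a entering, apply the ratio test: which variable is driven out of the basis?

s3

Column a entries and ratios — s1: (107/4)/(7/4) = 107/7; b: (13/4)/(1/4) = 13; s3: (55/4)/(7/4) = 55/7.
Smallest ratio is 55/7 in the row of s3, so s3 leaves.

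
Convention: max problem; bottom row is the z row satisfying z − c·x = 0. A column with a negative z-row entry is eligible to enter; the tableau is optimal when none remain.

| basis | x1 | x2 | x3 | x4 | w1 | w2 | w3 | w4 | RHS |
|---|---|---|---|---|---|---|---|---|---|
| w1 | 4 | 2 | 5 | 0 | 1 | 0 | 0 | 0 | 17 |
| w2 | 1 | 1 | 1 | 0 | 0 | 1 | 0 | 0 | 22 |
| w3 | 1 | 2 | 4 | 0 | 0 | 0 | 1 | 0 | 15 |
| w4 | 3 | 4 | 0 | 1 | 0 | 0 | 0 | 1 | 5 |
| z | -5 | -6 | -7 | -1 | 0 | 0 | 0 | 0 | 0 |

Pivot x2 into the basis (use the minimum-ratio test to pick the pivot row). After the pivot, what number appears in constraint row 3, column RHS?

25/2

Ratio test on column x2 — row 1: 17/2 = 17/2; row 2: 22/1 = 22; row 3: 15/2 = 15/2; row 4: 5/4 = 5/4. Minimum is 5/4 at row 4 (w4 leaves); pivot element 4.
Divide row 4 by 4; eliminate column x2 from the other rows.
Row 3 update in column RHS: 15 − 2·(5/4) = 25/2.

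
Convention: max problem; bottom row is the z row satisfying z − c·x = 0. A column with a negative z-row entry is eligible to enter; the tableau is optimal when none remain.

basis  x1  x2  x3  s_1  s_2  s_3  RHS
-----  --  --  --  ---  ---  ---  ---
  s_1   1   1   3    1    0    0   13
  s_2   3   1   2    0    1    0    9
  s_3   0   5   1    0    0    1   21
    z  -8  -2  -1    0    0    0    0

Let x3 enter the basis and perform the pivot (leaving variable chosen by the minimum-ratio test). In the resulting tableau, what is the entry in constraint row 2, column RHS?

Ratio test on column x3 — row 1: 13/3 = 13/3; row 2: 9/2 = 9/2; row 3: 21/1 = 21. Minimum is 13/3 at row 1 (s_1 leaves); pivot element 3.
Divide row 1 by 3; eliminate column x3 from the other rows.
Row 2 update in column RHS: 9 − 2·(13/3) = 1/3.

1/3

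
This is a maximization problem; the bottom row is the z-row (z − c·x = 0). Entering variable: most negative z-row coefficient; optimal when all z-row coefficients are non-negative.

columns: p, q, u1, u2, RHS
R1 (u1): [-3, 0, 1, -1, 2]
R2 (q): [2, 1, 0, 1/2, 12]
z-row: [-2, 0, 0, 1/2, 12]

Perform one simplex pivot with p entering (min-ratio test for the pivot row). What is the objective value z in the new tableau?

Ratio test on column p — row 1: entry -3 ≤ 0; row 2: 12/2 = 6. Minimum is 6 at row 2 (q leaves); pivot element 2.
Pivot on row 2; the z-row RHS becomes 12 − (-2)·6 = 24.

24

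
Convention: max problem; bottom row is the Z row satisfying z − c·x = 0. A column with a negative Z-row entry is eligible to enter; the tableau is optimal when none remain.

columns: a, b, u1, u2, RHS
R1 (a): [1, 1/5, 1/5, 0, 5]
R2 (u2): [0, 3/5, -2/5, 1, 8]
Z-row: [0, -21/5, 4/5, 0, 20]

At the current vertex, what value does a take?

a is basic (row 1); its value is the RHS of that row, 5.

5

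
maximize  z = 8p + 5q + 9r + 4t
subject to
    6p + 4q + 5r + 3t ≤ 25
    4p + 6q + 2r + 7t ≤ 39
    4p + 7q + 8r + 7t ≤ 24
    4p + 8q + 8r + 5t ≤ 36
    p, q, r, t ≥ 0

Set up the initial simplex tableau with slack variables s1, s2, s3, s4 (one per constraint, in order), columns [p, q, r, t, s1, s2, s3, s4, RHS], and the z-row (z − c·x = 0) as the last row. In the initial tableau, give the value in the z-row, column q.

-5

The z-row carries the negated objective coefficients: the q entry is -5.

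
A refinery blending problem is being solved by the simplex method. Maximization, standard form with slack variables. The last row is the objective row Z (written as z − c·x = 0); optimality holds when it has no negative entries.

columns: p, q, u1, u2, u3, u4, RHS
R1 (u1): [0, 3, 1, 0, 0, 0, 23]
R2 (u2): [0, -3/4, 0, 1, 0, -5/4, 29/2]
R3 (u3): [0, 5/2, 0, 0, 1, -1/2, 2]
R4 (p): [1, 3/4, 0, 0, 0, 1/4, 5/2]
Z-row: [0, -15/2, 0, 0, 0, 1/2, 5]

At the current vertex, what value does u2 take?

29/2

u2 is basic (row 2); its value is the RHS of that row, 29/2.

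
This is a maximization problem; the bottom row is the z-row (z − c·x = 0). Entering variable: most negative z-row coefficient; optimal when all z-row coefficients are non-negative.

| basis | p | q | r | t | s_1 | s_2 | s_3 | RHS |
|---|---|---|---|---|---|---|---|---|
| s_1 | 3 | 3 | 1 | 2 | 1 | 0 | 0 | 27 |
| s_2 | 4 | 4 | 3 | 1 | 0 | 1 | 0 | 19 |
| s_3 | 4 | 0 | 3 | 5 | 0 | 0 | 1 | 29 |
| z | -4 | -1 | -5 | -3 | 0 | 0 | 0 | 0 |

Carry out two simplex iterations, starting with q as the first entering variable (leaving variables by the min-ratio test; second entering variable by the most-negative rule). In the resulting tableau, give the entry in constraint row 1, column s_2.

-1/3

Ratio test on column q — row 1: 27/3 = 9; row 2: 19/4 = 19/4; row 3: entry 0 ≤ 0. Minimum is 19/4 at row 2 (s_2 leaves); pivot element 4.
Divide row 2 by 4; eliminate column q from the other rows.
Second iteration: most negative z-row entry is -17/4 in column r, so r enters.
Ratio test on column r — row 1: entry -5/4 ≤ 0; row 2: (19/4)/(3/4) = 19/3; row 3: 29/3 = 29/3. Minimum is 19/3 at row 2 (q leaves); pivot element 3/4.
Divide row 2 by 3/4; eliminate column r from the other rows.
After both pivots, the entry at constraint row 1, column s_2 is -1/3.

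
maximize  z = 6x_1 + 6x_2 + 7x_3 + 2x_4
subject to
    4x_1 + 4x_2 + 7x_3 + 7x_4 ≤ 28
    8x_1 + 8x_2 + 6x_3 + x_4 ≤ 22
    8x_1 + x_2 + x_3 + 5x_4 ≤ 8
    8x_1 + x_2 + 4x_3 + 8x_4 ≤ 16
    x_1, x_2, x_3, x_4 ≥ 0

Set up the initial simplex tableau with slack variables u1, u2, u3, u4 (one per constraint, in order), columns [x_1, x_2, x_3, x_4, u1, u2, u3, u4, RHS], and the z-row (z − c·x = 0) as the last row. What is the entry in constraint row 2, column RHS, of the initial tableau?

The RHS of constraint 2 is b_2 = 22.

22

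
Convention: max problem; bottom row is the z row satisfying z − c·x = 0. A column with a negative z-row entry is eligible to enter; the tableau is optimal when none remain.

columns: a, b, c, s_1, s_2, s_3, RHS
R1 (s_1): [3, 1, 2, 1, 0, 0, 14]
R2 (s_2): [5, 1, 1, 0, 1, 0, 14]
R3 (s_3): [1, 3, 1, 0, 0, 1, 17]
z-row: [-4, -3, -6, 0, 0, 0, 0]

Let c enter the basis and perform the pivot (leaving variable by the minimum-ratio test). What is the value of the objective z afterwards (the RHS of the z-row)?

Ratio test on column c — row 1: 14/2 = 7; row 2: 14/1 = 14; row 3: 17/1 = 17. Minimum is 7 at row 1 (s_1 leaves); pivot element 2.
Pivot on row 1; the z-row RHS becomes 0 − (-6)·7 = 42.

42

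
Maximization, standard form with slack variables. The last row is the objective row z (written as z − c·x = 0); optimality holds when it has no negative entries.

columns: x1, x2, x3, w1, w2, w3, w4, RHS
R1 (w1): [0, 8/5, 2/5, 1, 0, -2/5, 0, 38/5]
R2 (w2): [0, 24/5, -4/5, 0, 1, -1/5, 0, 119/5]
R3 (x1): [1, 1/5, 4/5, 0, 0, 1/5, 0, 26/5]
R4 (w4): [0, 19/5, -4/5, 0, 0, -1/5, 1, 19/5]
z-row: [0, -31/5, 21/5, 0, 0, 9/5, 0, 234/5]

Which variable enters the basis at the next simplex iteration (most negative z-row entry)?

x2

Negative z-row entries: x2: -31/5.
The most negative is -31/5 in column x2, so x2 enters.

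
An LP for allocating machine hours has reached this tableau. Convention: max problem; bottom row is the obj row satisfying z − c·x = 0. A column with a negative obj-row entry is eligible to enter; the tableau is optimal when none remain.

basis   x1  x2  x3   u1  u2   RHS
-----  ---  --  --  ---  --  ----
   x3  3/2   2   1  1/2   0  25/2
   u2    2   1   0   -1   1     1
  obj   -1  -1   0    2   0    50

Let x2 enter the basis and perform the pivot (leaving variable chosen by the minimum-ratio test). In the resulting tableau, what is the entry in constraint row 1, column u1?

Ratio test on column x2 — row 1: (25/2)/2 = 25/4; row 2: 1/1 = 1. Minimum is 1 at row 2 (u2 leaves); pivot element 1.
Divide row 2 by 1; eliminate column x2 from the other rows.
Row 1 update in column u1: 1/2 − 2·(-1) = 5/2.

5/2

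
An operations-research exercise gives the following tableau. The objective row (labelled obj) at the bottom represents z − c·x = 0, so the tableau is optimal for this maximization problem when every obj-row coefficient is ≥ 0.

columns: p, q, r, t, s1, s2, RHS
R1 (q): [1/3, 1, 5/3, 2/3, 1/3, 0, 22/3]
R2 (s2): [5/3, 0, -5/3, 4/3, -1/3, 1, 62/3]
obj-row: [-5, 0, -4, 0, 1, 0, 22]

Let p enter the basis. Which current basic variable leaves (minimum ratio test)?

s2

Column p entries and ratios — q: (22/3)/(1/3) = 22; s2: (62/3)/(5/3) = 62/5.
Smallest ratio is 62/5 in the row of s2, so s2 leaves.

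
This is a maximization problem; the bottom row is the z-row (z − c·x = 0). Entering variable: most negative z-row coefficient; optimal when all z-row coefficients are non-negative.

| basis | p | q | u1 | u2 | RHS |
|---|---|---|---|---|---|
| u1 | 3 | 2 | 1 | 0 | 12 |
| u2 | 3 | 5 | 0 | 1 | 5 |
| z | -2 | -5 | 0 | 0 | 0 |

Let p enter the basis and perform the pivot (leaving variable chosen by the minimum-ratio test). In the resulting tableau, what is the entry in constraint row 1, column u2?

-1

Ratio test on column p — row 1: 12/3 = 4; row 2: 5/3 = 5/3. Minimum is 5/3 at row 2 (u2 leaves); pivot element 3.
Divide row 2 by 3; eliminate column p from the other rows.
Row 1 update in column u2: 0 − 3·(1/3) = -1.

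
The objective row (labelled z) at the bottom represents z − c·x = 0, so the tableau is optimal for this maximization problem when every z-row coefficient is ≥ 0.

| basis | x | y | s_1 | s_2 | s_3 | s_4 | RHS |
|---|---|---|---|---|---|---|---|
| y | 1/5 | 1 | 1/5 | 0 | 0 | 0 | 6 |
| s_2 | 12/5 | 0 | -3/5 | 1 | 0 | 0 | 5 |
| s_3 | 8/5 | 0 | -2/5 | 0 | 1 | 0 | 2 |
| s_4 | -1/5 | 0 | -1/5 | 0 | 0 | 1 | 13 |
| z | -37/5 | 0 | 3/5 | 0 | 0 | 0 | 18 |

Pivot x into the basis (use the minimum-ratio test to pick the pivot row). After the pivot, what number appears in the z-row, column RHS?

109/4

Ratio test on column x — row 1: 6/(1/5) = 30; row 2: 5/(12/5) = 25/12; row 3: 2/(8/5) = 5/4; row 4: entry -1/5 ≤ 0. Minimum is 5/4 at row 3 (s_3 leaves); pivot element 8/5.
Divide row 3 by 8/5; eliminate column x from the other rows.
z-row update in column RHS: 18 − (-37/5)·(5/4) = 109/4.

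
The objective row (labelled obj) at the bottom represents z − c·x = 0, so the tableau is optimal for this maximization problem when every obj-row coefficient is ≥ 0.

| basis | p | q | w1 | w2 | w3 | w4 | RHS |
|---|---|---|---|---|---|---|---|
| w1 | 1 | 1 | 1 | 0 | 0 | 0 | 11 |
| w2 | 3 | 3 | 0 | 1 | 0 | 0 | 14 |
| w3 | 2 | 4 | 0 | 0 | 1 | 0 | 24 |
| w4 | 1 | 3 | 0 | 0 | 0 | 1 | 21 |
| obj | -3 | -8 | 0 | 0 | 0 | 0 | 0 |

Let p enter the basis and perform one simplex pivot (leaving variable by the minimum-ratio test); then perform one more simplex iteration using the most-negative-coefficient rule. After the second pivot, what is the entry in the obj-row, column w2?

8/3

Ratio test on column p — row 1: 11/1 = 11; row 2: 14/3 = 14/3; row 3: 24/2 = 12; row 4: 21/1 = 21. Minimum is 14/3 at row 2 (w2 leaves); pivot element 3.
Divide row 2 by 3; eliminate column p from the other rows.
Second iteration: most negative obj-row entry is -5 in column q, so q enters.
Ratio test on column q — row 1: entry 0 ≤ 0; row 2: (14/3)/1 = 14/3; row 3: (44/3)/2 = 22/3; row 4: (49/3)/2 = 49/6. Minimum is 14/3 at row 2 (p leaves); pivot element 1.
Divide row 2 by 1; eliminate column q from the other rows.
After both pivots, the entry at the obj-row, column w2 is 8/3.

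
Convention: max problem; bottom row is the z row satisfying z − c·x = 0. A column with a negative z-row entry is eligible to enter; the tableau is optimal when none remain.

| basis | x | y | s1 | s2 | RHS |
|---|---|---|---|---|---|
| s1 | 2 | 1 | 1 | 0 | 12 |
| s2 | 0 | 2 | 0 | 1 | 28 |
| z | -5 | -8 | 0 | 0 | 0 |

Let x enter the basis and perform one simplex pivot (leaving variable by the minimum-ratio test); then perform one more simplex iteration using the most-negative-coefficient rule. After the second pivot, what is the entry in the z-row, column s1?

Ratio test on column x — row 1: 12/2 = 6; row 2: entry 0 ≤ 0. Minimum is 6 at row 1 (s1 leaves); pivot element 2.
Divide row 1 by 2; eliminate column x from the other rows.
Second iteration: most negative z-row entry is -11/2 in column y, so y enters.
Ratio test on column y — row 1: 6/(1/2) = 12; row 2: 28/2 = 14. Minimum is 12 at row 1 (x leaves); pivot element 1/2.
Divide row 1 by 1/2; eliminate column y from the other rows.
After both pivots, the entry at the z-row, column s1 is 8.

8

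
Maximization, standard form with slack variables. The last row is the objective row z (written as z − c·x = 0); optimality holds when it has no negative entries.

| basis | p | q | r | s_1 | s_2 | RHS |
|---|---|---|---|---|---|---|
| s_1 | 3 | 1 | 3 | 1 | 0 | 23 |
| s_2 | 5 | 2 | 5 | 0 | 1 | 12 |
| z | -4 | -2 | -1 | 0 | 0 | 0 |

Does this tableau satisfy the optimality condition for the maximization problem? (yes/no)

The z-row has a negative entry -4 in column p, so it is not optimal.

no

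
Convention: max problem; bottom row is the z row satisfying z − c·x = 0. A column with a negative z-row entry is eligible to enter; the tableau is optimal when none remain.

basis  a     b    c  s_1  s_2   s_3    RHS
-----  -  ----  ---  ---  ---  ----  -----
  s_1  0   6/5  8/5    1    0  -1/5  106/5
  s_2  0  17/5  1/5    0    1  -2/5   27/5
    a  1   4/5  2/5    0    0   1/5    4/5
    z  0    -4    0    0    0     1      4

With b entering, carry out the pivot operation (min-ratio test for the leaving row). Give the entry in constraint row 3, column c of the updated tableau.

Ratio test on column b — row 1: (106/5)/(6/5) = 53/3; row 2: (27/5)/(17/5) = 27/17; row 3: (4/5)/(4/5) = 1. Minimum is 1 at row 3 (a leaves); pivot element 4/5.
Divide row 3 by 4/5; eliminate column b from the other rows.
In the new row 3, the c entry is the old entry divided by the pivot: (2/5)/(4/5) = 1/2.

1/2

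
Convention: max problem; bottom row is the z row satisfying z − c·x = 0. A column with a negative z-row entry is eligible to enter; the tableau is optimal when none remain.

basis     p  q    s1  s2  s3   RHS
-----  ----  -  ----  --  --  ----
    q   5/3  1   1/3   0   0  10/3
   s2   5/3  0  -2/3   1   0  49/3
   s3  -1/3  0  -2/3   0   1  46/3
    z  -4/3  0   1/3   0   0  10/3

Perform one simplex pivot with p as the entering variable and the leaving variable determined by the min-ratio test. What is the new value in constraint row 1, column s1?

Ratio test on column p — row 1: (10/3)/(5/3) = 2; row 2: (49/3)/(5/3) = 49/5; row 3: entry -1/3 ≤ 0. Minimum is 2 at row 1 (q leaves); pivot element 5/3.
Divide row 1 by 5/3; eliminate column p from the other rows.
In the new row 1, the s1 entry is the old entry divided by the pivot: (1/3)/(5/3) = 1/5.

1/5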